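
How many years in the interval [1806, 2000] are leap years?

48

Years divisible by 4: 1808, 1812, …, 2000 — 49 in all.
Of these, 1900 is divisible by 100 but not 400, so not leap.
2000 is divisible by 400, so still leap.
Leap years: 49 − 1 = 48.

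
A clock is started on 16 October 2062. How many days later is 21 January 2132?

Day-of-year of October 16, 2062: 289.
Day-of-year of January 21, 2132: 21.
2062 has 365 days, so 365 − 289 = 76 days remain in 2062.
Full years 2063–2131: 53 common + 16 leap = 53×365 + 16×366 = 25201 days.
Total: 76 + 25201 + 21 = 25298 days.

25298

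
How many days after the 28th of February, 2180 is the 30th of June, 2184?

1584

Day-of-year of February 28, 2180: 59.
Day-of-year of June 30, 2184: 182.
2180 has 366 days, so 366 − 59 = 307 days remain in 2180.
Full years: 2181: 365; 2182: 365; 2183: 365. Sum = 1095.
Total: 307 + 1095 + 182 = 1584 days.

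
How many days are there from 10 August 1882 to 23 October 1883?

August 10, 1882 → August 10, 1883: 365 days.
August 1883: 31 − 10 = 21 days remain.
Then September (30): 30 days.
October 1–23, 1883: 23 days.
Residual: 74 days.
Total: 439 days.

439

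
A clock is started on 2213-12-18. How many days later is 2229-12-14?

Day-of-year of December 18, 2213: 352.
Day-of-year of December 14, 2229: 348.
2213 has 365 days, so 365 − 352 = 13 days remain in 2213.
Full years 2214–2228: 11 common + 4 leap = 11×365 + 4×366 = 5479 days.
Total: 13 + 5479 + 348 = 5840 days.

5840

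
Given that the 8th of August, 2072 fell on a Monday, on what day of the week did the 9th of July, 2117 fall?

Day-of-year of August 8, 2072: 221.
Day-of-year of July 9, 2117: 190.
2072 has 366 days, so 366 − 221 = 145 days remain in 2072.
Full years 2073–2116: 34 common + 10 leap = 34×365 + 10×366 = 16070 days.
Total: 145 + 16070 + 190 = 16405 days.
16405 mod 7 = 4, so 4 days after Monday is Friday.

Friday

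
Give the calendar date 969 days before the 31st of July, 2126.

the 5th of December, 2123

Count 969 days before July 31, 2126:
December 5, 2123 → December 5, 2124: 366 days (2124 is a leap year).
December 5, 2124 → December 5, 2125: 365 days.
December 2125: 31 − 5 = 26 days remain.
Then January (31), February 2126 (28), March (31), April (30), May (31), June (30): 31 + 28 + 31 + 30 + 31 + 30 = 181 days.
July 1–31, 2126: 31 days.
Residual: 238 days.
Total: 969 days.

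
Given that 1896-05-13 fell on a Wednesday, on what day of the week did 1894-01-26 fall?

Count forward from the earlier date (January 26, 1894) to the later (May 13, 1896):
January 26, 1894 → January 26, 1895: 365 days.
January 26, 1895 → January 26, 1896: 365 days.
January 1896: 31 − 26 = 5 days remain.
Then February 1896 (29), March (31), April (30): 29 + 31 + 30 = 90 days.
May 1–13, 1896: 13 days.
Residual: 108 days.
Total: 838 days.
838 mod 7 = 5, so 5 days before Wednesday is Friday.

Friday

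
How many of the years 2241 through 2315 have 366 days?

17

Years divisible by 4: 2244, 2248, …, 2312 — 18 in all.
Of these, 2300 is divisible by 100 but not 400, so not leap.
Leap years: 18 − 1 = 17.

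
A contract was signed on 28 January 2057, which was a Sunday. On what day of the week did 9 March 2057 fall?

Friday

January 2057: 31 − 28 = 3 days remain.
Then February 2057 (28): 28 days.
March 1–9, 2057: 9 days.
Total: 3 + 28 + 9 = 40 days.
40 mod 7 = 5, so 5 days after Sunday is Friday.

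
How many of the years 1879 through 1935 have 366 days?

13

Years divisible by 4: 1880, 1884, …, 1932 — 14 in all.
Of these, 1900 is divisible by 100 but not 400, so not leap.
Leap years: 14 − 1 = 13.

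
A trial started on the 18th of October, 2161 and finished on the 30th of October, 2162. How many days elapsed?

377

Day-of-year of October 18, 2161: 291.
Day-of-year of October 30, 2162: 303.
2161 has 365 days, so 365 − 291 = 74 days remain in 2161.
Total: 74 + 303 = 377 days.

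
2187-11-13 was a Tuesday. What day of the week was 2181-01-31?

Wednesday

Count forward from the earlier date (January 31, 2181) to the later (November 13, 2187):
January 31, 2181 → January 31, 2182: 365 days.
January 31, 2182 → January 31, 2183: 365 days.
January 31, 2183 → January 31, 2184: 365 days.
January 31, 2184 → January 31, 2185: 366 days (2184 is a leap year).
January 31, 2185 → January 31, 2186: 365 days.
January 31, 2186 → January 31, 2187: 365 days.
January 2187: 31 − 31 = 0 days remain.
Then 9 full months totalling 273 days.
November 1–13, 2187: 13 days.
Residual: 286 days.
Total: 2477 days.
2477 mod 7 = 6, so 6 days before Tuesday is Wednesday.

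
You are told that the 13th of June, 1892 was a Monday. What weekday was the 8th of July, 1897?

Day-of-year of June 13, 1892: 165.
Day-of-year of July 8, 1897: 189.
1892 has 366 days, so 366 − 165 = 201 days remain in 1892.
Full years: 1893: 365; 1894: 365; 1895: 365; 1896: 366. Sum = 1461.
Total: 201 + 1461 + 189 = 1851 days.
1851 mod 7 = 3, so 3 days after Monday is Thursday.

Thursday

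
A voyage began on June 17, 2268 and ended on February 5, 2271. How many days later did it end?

Day-of-year of June 17, 2268: 169.
Day-of-year of February 5, 2271: 36.
2268 has 366 days, so 366 − 169 = 197 days remain in 2268.
Full years: 2269: 365; 2270: 365. Sum = 730.
Total: 197 + 730 + 36 = 963 days.

963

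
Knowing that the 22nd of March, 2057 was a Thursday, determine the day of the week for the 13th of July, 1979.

Friday

Count forward from the earlier date (July 13, 1979) to the later (March 22, 2057):
Day-of-year of July 13, 1979: 194.
Day-of-year of March 22, 2057: 81.
1979 has 365 days, so 365 − 194 = 171 days remain in 1979.
Full years 1980–2056: 57 common + 20 leap = 57×365 + 20×366 = 28125 days.
Total: 171 + 28125 + 81 = 28377 days.
28377 mod 7 = 6, so 6 days before Thursday is Friday.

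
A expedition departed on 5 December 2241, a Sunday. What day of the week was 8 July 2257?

From December 5, 2241 to December 5, 2256: 15 years, of which 4 contain a Feb 29 — 11×365 + 4×366 = 5479 days.
December 2256: 31 − 5 = 26 days remain.
Then January (31), February 2257 (28), March (31), April (30), May (31), June (30): 31 + 28 + 31 + 30 + 31 + 30 = 181 days.
July 1–8, 2257: 8 days.
Residual: 215 days.
Total: 5694 days.
5694 mod 7 = 3, so 3 days after Sunday is Wednesday.

Wednesday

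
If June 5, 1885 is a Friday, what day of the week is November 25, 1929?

From June 5, 1885 to June 5, 1929: 44 years, of which 10 contain a Feb 29 — 34×365 + 10×366 = 16070 days.
(1900 is not a leap year (divisible by 100 but not 400).)
June 1929: 30 − 5 = 25 days remain.
Then July (31), August (31), September (30), October (31): 31 + 31 + 30 + 31 = 123 days.
November 1–25, 1929: 25 days.
Residual: 173 days.
Total: 16243 days.
16243 mod 7 = 3, so 3 days after Friday is Monday.

Monday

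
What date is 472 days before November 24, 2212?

August 10, 2211

Count 472 days before November 24, 2212:
August 2211: 31 − 10 = 21 days remain.
Then 14 full months totalling 427 days.
November 1–24, 2212: 24 days.
Total: 21 + 427 + 24 = 472 days.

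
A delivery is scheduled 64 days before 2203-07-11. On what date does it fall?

2203-05-08

Count 64 days before July 11, 2203:
May 2203: 31 − 8 = 23 days remain.
Then June (30): 30 days.
July 1–11, 2203: 11 days.
Total: 23 + 30 + 11 = 64 days.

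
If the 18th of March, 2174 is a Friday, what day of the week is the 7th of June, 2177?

March 18, 2174 → March 18, 2175: 365 days.
March 18, 2175 → March 18, 2176: 366 days (2176 is a leap year).
March 18, 2176 → March 18, 2177: 365 days.
March 2177: 31 − 18 = 13 days remain.
Then April (30), May (31): 30 + 31 = 61 days.
June 1–7, 2177: 7 days.
Residual: 81 days.
Total: 1177 days.
1177 mod 7 = 1, so 1 day after Friday is Saturday.

Saturday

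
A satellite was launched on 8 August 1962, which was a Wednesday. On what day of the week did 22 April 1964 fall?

Wednesday

August 8, 1962 → August 8, 1963: 365 days.
August 1963: 31 − 8 = 23 days remain.
Then September (30), October (31), November (30), December (31), January (31), February 1964 (29), March (31): 30 + 31 + 30 + 31 + 31 + 29 + 31 = 213 days.
April 1–22, 1964: 22 days.
Residual: 258 days.
Total: 623 days.
623 is a multiple of 7, so 22 April 1964 falls on the same weekday: Wednesday.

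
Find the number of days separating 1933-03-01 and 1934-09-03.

Day-of-year of March 1, 1933: 60.
Day-of-year of September 3, 1934: 246.
1933 has 365 days, so 365 − 60 = 305 days remain in 1933.
Total: 305 + 246 = 551 days.

551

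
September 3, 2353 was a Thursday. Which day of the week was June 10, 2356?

Sunday

September 3, 2353 → September 3, 2354: 365 days.
September 3, 2354 → September 3, 2355: 365 days.
September 2355: 30 − 3 = 27 days remain.
Then October (31), November (30), December (31), January (31), February 2356 (29), March (31), April (30), May (31): 31 + 30 + 31 + 31 + 29 + 31 + 30 + 31 = 244 days.
June 1–10, 2356: 10 days.
Residual: 281 days.
Total: 1011 days.
1011 mod 7 = 3, so 3 days after Thursday is Sunday.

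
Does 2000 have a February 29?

2000 is a leap year (divisible by 400).

Yes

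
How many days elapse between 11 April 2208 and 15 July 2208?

95

April 2208: 30 − 11 = 19 days remain.
Then May (31), June (30): 31 + 30 = 61 days.
July 1–15, 2208: 15 days.
Total: 19 + 61 + 15 = 95 days.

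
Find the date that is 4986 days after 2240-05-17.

2254-01-10

Count 4986 days after May 17, 2240:
Day-of-year of May 17, 2240: 138.
Day-of-year of January 10, 2254: 10.
2240 has 366 days, so 366 − 138 = 228 days remain in 2240.
Full years 2241–2253: 10 common + 3 leap = 10×365 + 3×366 = 4748 days.
Total: 228 + 4748 + 10 = 4986 days.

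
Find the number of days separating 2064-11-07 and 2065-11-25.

383

November 2064: 30 − 7 = 23 days remain.
Then 11 full months totalling 335 days.
November 1–25, 2065: 25 days.
Total: 23 + 335 + 25 = 383 days.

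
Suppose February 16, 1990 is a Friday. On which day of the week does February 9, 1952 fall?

Count forward from the earlier date (February 9, 1952) to the later (February 16, 1990):
Day-of-year of February 9, 1952: 40.
Day-of-year of February 16, 1990: 47.
1952 has 366 days, so 366 − 40 = 326 days remain in 1952.
Full years 1953–1989: 28 common + 9 leap = 28×365 + 9×366 = 13514 days.
Total: 326 + 13514 + 47 = 13887 days.
13887 mod 7 = 6, so 6 days before Friday is Saturday.

Saturday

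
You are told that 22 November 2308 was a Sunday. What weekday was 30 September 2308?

Count forward from the earlier date (September 30, 2308) to the later (November 22, 2308):
September 2308: 30 − 30 = 0 days remain.
Then October (31): 31 days.
November 1–22, 2308: 22 days.
Total: 0 + 31 + 22 = 53 days.
53 mod 7 = 4, so 4 days before Sunday is Wednesday.

Wednesday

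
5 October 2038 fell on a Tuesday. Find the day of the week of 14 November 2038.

October 2038: 31 − 5 = 26 days remain.
November 1–14, 2038: 14 days.
Total: 26 + 14 = 40 days.
40 mod 7 = 5, so 5 days after Tuesday is Sunday.

Sunday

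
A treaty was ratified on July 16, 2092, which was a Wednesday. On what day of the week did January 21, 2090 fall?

Count forward from the earlier date (January 21, 2090) to the later (July 16, 2092):
January 21, 2090 → January 21, 2091: 365 days.
January 21, 2091 → January 21, 2092: 365 days.
January 2092: 31 − 21 = 10 days remain.
Then February 2092 (29), March (31), April (30), May (31), June (30): 29 + 31 + 30 + 31 + 30 = 151 days.
July 1–16, 2092: 16 days.
Residual: 177 days.
Total: 907 days.
907 mod 7 = 4, so 4 days before Wednesday is Saturday.

Saturday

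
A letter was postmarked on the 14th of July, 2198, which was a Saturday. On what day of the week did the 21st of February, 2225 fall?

Monday

From July 14, 2198 to July 14, 2224: 26 years, of which 6 contain a Feb 29 — 20×365 + 6×366 = 9496 days.
(2200 is not a leap year (divisible by 100 but not 400).)
July 2224: 31 − 14 = 17 days remain.
Then August (31), September (30), October (31), November (30), December (31), January (31): 31 + 30 + 31 + 30 + 31 + 31 = 184 days.
February 1–21, 2225: 21 days (2225 is not a leap year).
Residual: 222 days.
Total: 9718 days.
9718 mod 7 = 2, so 2 days after Saturday is Monday.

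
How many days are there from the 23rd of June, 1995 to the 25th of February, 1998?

June 23, 1995 → June 23, 1996: 366 days (1996 is a leap year).
June 23, 1996 → June 23, 1997: 365 days.
June 1997: 30 − 23 = 7 days remain.
Then July (31), August (31), September (30), October (31), November (30), December (31), January (31): 31 + 31 + 30 + 31 + 30 + 31 + 31 = 215 days.
February 1–25, 1998: 25 days (1998 is not a leap year).
Residual: 247 days.
Total: 978 days.

978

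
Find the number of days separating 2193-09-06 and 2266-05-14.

26547

From September 6, 2193 to September 6, 2265: 72 years, of which 17 contain a Feb 29 — 55×365 + 17×366 = 26297 days.
(2200 is not a leap year (divisible by 100 but not 400).)
September 2265: 30 − 6 = 24 days remain.
Then October (31), November (30), December (31), January (31), February 2266 (28), March (31), April (30): 31 + 30 + 31 + 31 + 28 + 31 + 30 = 212 days.
May 1–14, 2266: 14 days.
Residual: 250 days.
Total: 26547 days.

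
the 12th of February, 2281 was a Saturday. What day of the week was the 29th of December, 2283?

Saturday

February 12, 2281 → February 12, 2282: 365 days.
February 12, 2282 → February 12, 2283: 365 days.
February 2283: 28 − 12 = 16 days remain (2283 is not a leap year, so February has 28 days).
Then 9 full months totalling 275 days.
December 1–29, 2283: 29 days.
Residual: 320 days.
Total: 1050 days.
1050 is a multiple of 7, so the 29th of December, 2283 falls on the same weekday: Saturday.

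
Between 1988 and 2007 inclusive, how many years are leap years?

5

Years divisible by 4 in [1988, 2007]: 1988, 1992, 1996, 2000, 2004.
2000 is divisible by 400, so still leap.
No century exceptions apply. Count: 5.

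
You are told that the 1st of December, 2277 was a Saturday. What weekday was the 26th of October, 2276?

Thursday

Count forward from the earlier date (October 26, 2276) to the later (December 1, 2277):
Day-of-year of October 26, 2276: 300.
Day-of-year of December 1, 2277: 335.
2276 has 366 days, so 366 − 300 = 66 days remain in 2276.
Total: 66 + 335 = 401 days.
401 mod 7 = 2, so 2 days before Saturday is Thursday.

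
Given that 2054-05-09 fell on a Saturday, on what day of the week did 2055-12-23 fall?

Thursday

May 2054: 31 − 9 = 22 days remain.
Then 18 full months totalling 548 days.
December 1–23, 2055: 23 days.
Total: 22 + 548 + 23 = 593 days.
593 mod 7 = 5, so 5 days after Saturday is Thursday.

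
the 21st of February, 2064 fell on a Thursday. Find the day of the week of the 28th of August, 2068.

Tuesday

Day-of-year of February 21, 2064: 52.
Day-of-year of August 28, 2068: 241.
2064 has 366 days, so 366 − 52 = 314 days remain in 2064.
Full years: 2065: 365; 2066: 365; 2067: 365. Sum = 1095.
Total: 314 + 1095 + 241 = 1650 days.
1650 mod 7 = 5, so 5 days after Thursday is Tuesday.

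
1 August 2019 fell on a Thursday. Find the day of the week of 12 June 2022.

August 1, 2019 → August 1, 2020: 366 days (2020 is a leap year).
August 1, 2020 → August 1, 2021: 365 days.
August 2021: 31 − 1 = 30 days remain.
Then 9 full months totalling 273 days.
June 1–12, 2022: 12 days.
Residual: 315 days.
Total: 1046 days.
1046 mod 7 = 3, so 3 days after Thursday is Sunday.

Sunday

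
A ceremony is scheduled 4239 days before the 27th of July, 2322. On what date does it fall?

the 18th of December, 2310

Count 4239 days before July 27, 2322:
Day-of-year of December 18, 2310: 352.
Day-of-year of July 27, 2322: 208.
2310 has 365 days, so 365 − 352 = 13 days remain in 2310.
Full years 2311–2321: 8 common + 3 leap = 8×365 + 3×366 = 4018 days.
Total: 13 + 4018 + 208 = 4239 days.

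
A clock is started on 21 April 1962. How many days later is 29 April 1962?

8

Within April 1962: 29 − 21 = 8 days.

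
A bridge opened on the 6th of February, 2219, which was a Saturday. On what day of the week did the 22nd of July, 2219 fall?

Thursday

February 2219: 28 − 6 = 22 days remain (2219 is not a leap year, so February has 28 days).
Then March (31), April (30), May (31), June (30): 31 + 30 + 31 + 30 = 122 days.
July 1–22, 2219: 22 days.
Total: 22 + 122 + 22 = 166 days.
166 mod 7 = 5, so 5 days after Saturday is Thursday.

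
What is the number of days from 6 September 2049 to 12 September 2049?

6

Within September 2049: 12 − 6 = 6 days.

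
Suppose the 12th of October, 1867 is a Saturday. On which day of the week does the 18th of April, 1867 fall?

Thursday

Count forward from the earlier date (April 18, 1867) to the later (October 12, 1867):
April 1867: 30 − 18 = 12 days remain.
Then May (31), June (30), July (31), August (31), September (30): 31 + 30 + 31 + 31 + 30 = 153 days.
October 1–12, 1867: 12 days.
Total: 12 + 153 + 12 = 177 days.
177 mod 7 = 2, so 2 days before Saturday is Thursday.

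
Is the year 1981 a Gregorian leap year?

1981 is not a leap year.

No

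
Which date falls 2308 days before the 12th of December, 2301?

the 17th of August, 2295

Count 2308 days before December 12, 2301:
August 17, 2295 → August 17, 2296: 366 days (2296 is a leap year).
August 17, 2296 → August 17, 2297: 365 days.
August 17, 2297 → August 17, 2298: 365 days.
August 17, 2298 → August 17, 2299: 365 days.
August 17, 2299 → August 17, 2300: 365 days (2300 is not a leap year (divisible by 100 but not 400)).
August 17, 2300 → August 17, 2301: 365 days.
August 2301: 31 − 17 = 14 days remain.
Then September (30), October (31), November (30): 30 + 31 + 30 = 91 days.
December 1–12, 2301: 12 days.
Residual: 117 days.
Total: 2308 days.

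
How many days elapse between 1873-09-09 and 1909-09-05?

13144

From September 9, 1873 to September 9, 1908: 35 years, of which 8 contain a Feb 29 — 27×365 + 8×366 = 12783 days.
(1900 is not a leap year (divisible by 100 but not 400).)
September 1908: 30 − 9 = 21 days remain.
Then 11 full months totalling 335 days.
September 1–5, 1909: 5 days.
Residual: 361 days.
Total: 13144 days.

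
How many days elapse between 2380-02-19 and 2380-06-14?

116

February 2380: 29 − 19 = 10 days remain (2380 is a leap year, so February has 29 days).
Then March (31), April (30), May (31): 31 + 30 + 31 = 92 days.
June 1–14, 2380: 14 days.
Total: 10 + 92 + 14 = 116 days.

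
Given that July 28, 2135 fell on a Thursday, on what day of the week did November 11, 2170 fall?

Sunday

From July 28, 2135 to July 28, 2170: 35 years, of which 9 contain a Feb 29 — 26×365 + 9×366 = 12784 days.
July 2170: 31 − 28 = 3 days remain.
Then August (31), September (30), October (31): 31 + 30 + 31 = 92 days.
November 1–11, 2170: 11 days.
Residual: 106 days.
Total: 12890 days.
12890 mod 7 = 3, so 3 days after Thursday is Sunday.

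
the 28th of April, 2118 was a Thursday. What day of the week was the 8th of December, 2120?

Day-of-year of April 28, 2118: 118.
Day-of-year of December 8, 2120: 343.
2118 has 365 days, so 365 − 118 = 247 days remain in 2118.
Full years: 2119: 365. Sum = 365.
Total: 247 + 365 + 343 = 955 days.
955 mod 7 = 3, so 3 days after Thursday is Sunday.

Sunday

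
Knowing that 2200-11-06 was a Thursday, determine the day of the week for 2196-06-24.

Friday

Count forward from the earlier date (June 24, 2196) to the later (November 6, 2200):
Day-of-year of June 24, 2196: 176.
Day-of-year of November 6, 2200: 310.
2196 has 366 days, so 366 − 176 = 190 days remain in 2196.
Full years: 2197: 365; 2198: 365; 2199: 365. Sum = 1095.
Total: 190 + 1095 + 310 = 1595 days.
1595 mod 7 = 6, so 6 days before Thursday is Friday.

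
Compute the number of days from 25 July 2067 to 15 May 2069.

660

Day-of-year of July 25, 2067: 206.
Day-of-year of May 15, 2069: 135.
2067 has 365 days, so 365 − 206 = 159 days remain in 2067.
Full years: 2068: 366. Sum = 366.
Total: 159 + 366 + 135 = 660 days.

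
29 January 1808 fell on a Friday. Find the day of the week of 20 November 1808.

January 1808: 31 − 29 = 2 days remain.
Then 9 full months totalling 274 days.
November 1–20, 1808: 20 days.
Total: 2 + 274 + 20 = 296 days.
296 mod 7 = 2, so 2 days after Friday is Sunday.

Sunday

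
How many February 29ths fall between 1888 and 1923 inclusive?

Years divisible by 4 in [1888, 1923]: 1888, 1892, 1896, 1900, 1904, 1908, 1912, 1916, 1920.
Of these, 1900 is divisible by 100 but not 400, so not leap.
Leap years: 9 − 1 = 8.

8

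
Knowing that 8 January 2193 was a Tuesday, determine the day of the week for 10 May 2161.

Sunday

Count forward from the earlier date (May 10, 2161) to the later (January 8, 2193):
From May 10, 2161 to May 10, 2192: 31 years, of which 8 contain a Feb 29 — 23×365 + 8×366 = 11323 days.
May 2192: 31 − 10 = 21 days remain.
Then June (30), July (31), August (31), September (30), October (31), November (30), December (31): 30 + 31 + 31 + 30 + 31 + 30 + 31 = 214 days.
January 1–8, 2193: 8 days.
Residual: 243 days.
Total: 11566 days.
11566 mod 7 = 2, so 2 days before Tuesday is Sunday.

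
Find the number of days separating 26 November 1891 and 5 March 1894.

Day-of-year of November 26, 1891: 330.
Day-of-year of March 5, 1894: 64.
1891 has 365 days, so 365 − 330 = 35 days remain in 1891.
Full years: 1892: 366; 1893: 365. Sum = 731.
Total: 35 + 731 + 64 = 830 days.

830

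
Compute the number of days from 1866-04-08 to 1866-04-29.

21

Within April 1866: 29 − 8 = 21 days.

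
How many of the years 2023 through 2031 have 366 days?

Years divisible by 4 in [2023, 2031]: 2024, 2028.
No century exceptions apply. Count: 2.

2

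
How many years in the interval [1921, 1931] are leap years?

Years divisible by 4 in [1921, 1931]: 1924, 1928.
No century exceptions apply. Count: 2.

2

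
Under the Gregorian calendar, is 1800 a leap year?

1800 is not a leap year (divisible by 100 but not 400).

No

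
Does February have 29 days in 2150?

2150 is not a leap year.

No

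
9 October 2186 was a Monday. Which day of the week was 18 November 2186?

Saturday

October 2186: 31 − 9 = 22 days remain.
November 1–18, 2186: 18 days.
Total: 22 + 18 = 40 days.
40 mod 7 = 5, so 5 days after Monday is Saturday.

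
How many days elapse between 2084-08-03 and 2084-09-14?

42

August 2084: 31 − 3 = 28 days remain.
September 1–14, 2084: 14 days.
Total: 28 + 14 = 42 days.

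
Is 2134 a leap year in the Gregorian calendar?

No

2134 is not a leap year.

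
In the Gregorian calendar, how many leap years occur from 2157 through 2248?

22

Years divisible by 4: 2160, 2164, …, 2248 — 23 in all.
Of these, 2200 is divisible by 100 but not 400, so not leap.
Leap years: 23 − 1 = 22.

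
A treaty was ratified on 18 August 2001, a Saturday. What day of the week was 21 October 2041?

Day-of-year of August 18, 2001: 230.
Day-of-year of October 21, 2041: 294.
2001 has 365 days, so 365 − 230 = 135 days remain in 2001.
Full years 2002–2040: 29 common + 10 leap = 29×365 + 10×366 = 14245 days.
Total: 135 + 14245 + 294 = 14674 days.
14674 mod 7 = 2, so 2 days after Saturday is Monday.

Monday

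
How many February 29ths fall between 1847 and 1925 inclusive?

19

Years divisible by 4: 1848, 1852, …, 1924 — 20 in all.
Of these, 1900 is divisible by 100 but not 400, so not leap.
Leap years: 20 − 1 = 19.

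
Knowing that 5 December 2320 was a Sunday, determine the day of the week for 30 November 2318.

Count forward from the earlier date (November 30, 2318) to the later (December 5, 2320):
Day-of-year of November 30, 2318: 334.
Day-of-year of December 5, 2320: 340.
2318 has 365 days, so 365 − 334 = 31 days remain in 2318.
Full years: 2319: 365. Sum = 365.
Total: 31 + 365 + 340 = 736 days.
736 mod 7 = 1, so 1 day before Sunday is Saturday.

Saturday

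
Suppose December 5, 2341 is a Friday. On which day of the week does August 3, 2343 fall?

December 2341: 31 − 5 = 26 days remain.
Then 19 full months totalling 577 days.
August 1–3, 2343: 3 days.
Total: 26 + 577 + 3 = 606 days.
606 mod 7 = 4, so 4 days after Friday is Tuesday.

Tuesday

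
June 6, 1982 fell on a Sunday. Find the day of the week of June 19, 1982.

Saturday

Within June 1982: 19 − 6 = 13 days.
13 mod 7 = 6, so 6 days after Sunday is Saturday.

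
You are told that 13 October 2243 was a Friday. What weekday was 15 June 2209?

Thursday

Count forward from the earlier date (June 15, 2209) to the later (October 13, 2243):
From June 15, 2209 to June 15, 2243: 34 years, of which 8 contain a Feb 29 — 26×365 + 8×366 = 12418 days.
June 2243: 30 − 15 = 15 days remain.
Then July (31), August (31), September (30): 31 + 31 + 30 = 92 days.
October 1–13, 2243: 13 days.
Residual: 120 days.
Total: 12538 days.
12538 mod 7 = 1, so 1 day before Friday is Thursday.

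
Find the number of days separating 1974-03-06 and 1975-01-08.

March 1974: 31 − 6 = 25 days remain.
Then 9 full months totalling 275 days.
January 1–8, 1975: 8 days.
Total: 25 + 275 + 8 = 308 days.

308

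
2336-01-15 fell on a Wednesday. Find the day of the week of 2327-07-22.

Friday

Count forward from the earlier date (July 22, 2327) to the later (January 15, 2336):
Day-of-year of July 22, 2327: 203.
Day-of-year of January 15, 2336: 15.
2327 has 365 days, so 365 − 203 = 162 days remain in 2327.
Full years 2328–2335: 6 common + 2 leap = 6×365 + 2×366 = 2922 days.
Total: 162 + 2922 + 15 = 3099 days.
3099 mod 7 = 5, so 5 days before Wednesday is Friday.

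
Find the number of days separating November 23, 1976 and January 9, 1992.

From November 23, 1976 to November 23, 1991: 15 years, of which 3 contain a Feb 29 — 12×365 + 3×366 = 5478 days.
November 1991: 30 − 23 = 7 days remain.
Then December (31): 31 days.
January 1–9, 1992: 9 days.
Residual: 47 days.
Total: 5525 days.

5525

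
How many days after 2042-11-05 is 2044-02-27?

November 5, 2042 → November 5, 2043: 365 days.
November 2043: 30 − 5 = 25 days remain.
Then December (31), January (31): 31 + 31 = 62 days.
February 1–27, 2044: 27 days (2044 is a leap year).
Residual: 114 days.
Total: 479 days.

479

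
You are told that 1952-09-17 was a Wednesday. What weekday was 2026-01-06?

Tuesday

Day-of-year of September 17, 1952: 261.
Day-of-year of January 6, 2026: 6.
1952 has 366 days, so 366 − 261 = 105 days remain in 1952.
Full years 1953–2025: 55 common + 18 leap = 55×365 + 18×366 = 26663 days.
Total: 105 + 26663 + 6 = 26774 days.
26774 mod 7 = 6, so 6 days after Wednesday is Tuesday.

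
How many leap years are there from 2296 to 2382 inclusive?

21

Years divisible by 4: 2296, 2300, …, 2380 — 22 in all.
Of these, 2300 is divisible by 100 but not 400, so not leap.
Leap years: 22 − 1 = 21.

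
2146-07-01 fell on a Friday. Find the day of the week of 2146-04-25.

Count forward from the earlier date (April 25, 2146) to the later (July 1, 2146):
April 2146: 30 − 25 = 5 days remain.
Then May (31), June (30): 31 + 30 = 61 days.
July 1, 2146: 1 day.
Total: 5 + 61 + 1 = 67 days.
67 mod 7 = 4, so 4 days before Friday is Monday.

Monday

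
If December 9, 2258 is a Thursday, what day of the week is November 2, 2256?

Count forward from the earlier date (November 2, 2256) to the later (December 9, 2258):
Day-of-year of November 2, 2256: 307.
Day-of-year of December 9, 2258: 343.
2256 has 366 days, so 366 − 307 = 59 days remain in 2256.
Full years: 2257: 365. Sum = 365.
Total: 59 + 365 + 343 = 767 days.
767 mod 7 = 4, so 4 days before Thursday is Sunday.

Sunday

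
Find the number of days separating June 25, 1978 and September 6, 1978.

73

June 1978: 30 − 25 = 5 days remain.
Then July (31), August (31): 31 + 31 = 62 days.
September 1–6, 1978: 6 days.
Total: 5 + 62 + 6 = 73 days.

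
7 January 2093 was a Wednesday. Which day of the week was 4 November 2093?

January 2093: 31 − 7 = 24 days remain.
Then 9 full months totalling 273 days.
November 1–4, 2093: 4 days.
Total: 24 + 273 + 4 = 301 days.
301 is a multiple of 7, so 4 November 2093 falls on the same weekday: Wednesday.

Wednesday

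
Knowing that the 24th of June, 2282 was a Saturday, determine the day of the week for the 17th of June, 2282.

Saturday

Count forward from the earlier date (June 17, 2282) to the later (June 24, 2282):
Within June 2282: 24 − 17 = 7 days.
7 is a multiple of 7, so the 17th of June, 2282 falls on the same weekday: Saturday.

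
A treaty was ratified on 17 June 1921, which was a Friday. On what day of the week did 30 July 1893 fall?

Count forward from the earlier date (July 30, 1893) to the later (June 17, 1921):
From July 30, 1893 to July 30, 1920: 27 years, of which 6 contain a Feb 29 — 21×365 + 6×366 = 9861 days.
(1900 is not a leap year (divisible by 100 but not 400).)
July 1920: 31 − 30 = 1 day remains.
Then 10 full months totalling 304 days.
June 1–17, 1921: 17 days.
Residual: 322 days.
Total: 10183 days.
10183 mod 7 = 5, so 5 days before Friday is Sunday.

Sunday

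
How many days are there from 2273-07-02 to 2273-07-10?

Within July 2273: 10 − 2 = 8 days.

8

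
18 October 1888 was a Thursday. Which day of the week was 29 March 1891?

October 18, 1888 → October 18, 1889: 365 days.
October 18, 1889 → October 18, 1890: 365 days.
October 1890: 31 − 18 = 13 days remain.
Then November (30), December (31), January (31), February 1891 (28): 30 + 31 + 31 + 28 = 120 days.
March 1–29, 1891: 29 days.
Residual: 162 days.
Total: 892 days.
892 mod 7 = 3, so 3 days after Thursday is Sunday.

Sunday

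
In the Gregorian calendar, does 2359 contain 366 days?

2359 is not a leap year.

No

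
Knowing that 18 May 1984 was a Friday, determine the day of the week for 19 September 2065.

From May 18, 1984 to May 18, 2065: 81 years, of which 20 contain a Feb 29 — 61×365 + 20×366 = 29585 days.
(2000 is a leap year (divisible by 400).)
May 2065: 31 − 18 = 13 days remain.
Then June (30), July (31), August (31): 30 + 31 + 31 = 92 days.
September 1–19, 2065: 19 days.
Residual: 124 days.
Total: 29709 days.
29709 mod 7 = 1, so 1 day after Friday is Saturday.

Saturday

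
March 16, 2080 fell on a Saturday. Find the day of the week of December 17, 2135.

Saturday

Day-of-year of March 16, 2080: 76.
Day-of-year of December 17, 2135: 351.
2080 has 366 days, so 366 − 76 = 290 days remain in 2080.
Full years 2081–2134: 42 common + 12 leap = 42×365 + 12×366 = 19722 days.
Total: 290 + 19722 + 351 = 20363 days.
20363 is a multiple of 7, so December 17, 2135 falls on the same weekday: Saturday.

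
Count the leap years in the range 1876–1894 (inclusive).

Years divisible by 4 in [1876, 1894]: 1876, 1880, 1884, 1888, 1892.
No century exceptions apply. Count: 5.

5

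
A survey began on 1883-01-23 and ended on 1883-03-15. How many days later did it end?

51

January 1883: 31 − 23 = 8 days remain.
Then February 1883 (28): 28 days.
March 1–15, 1883: 15 days.
Total: 8 + 28 + 15 = 51 days.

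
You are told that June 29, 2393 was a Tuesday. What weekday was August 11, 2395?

June 2393: 30 − 29 = 1 day remains.
Then 25 full months totalling 761 days.
August 1–11, 2395: 11 days.
Total: 1 + 761 + 11 = 773 days.
773 mod 7 = 3, so 3 days after Tuesday is Friday.

Friday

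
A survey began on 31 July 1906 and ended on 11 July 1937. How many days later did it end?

Day-of-year of July 31, 1906: 212.
Day-of-year of July 11, 1937: 192.
1906 has 365 days, so 365 − 212 = 153 days remain in 1906.
Full years 1907–1936: 22 common + 8 leap = 22×365 + 8×366 = 10958 days.
Total: 153 + 10958 + 192 = 11303 days.

11303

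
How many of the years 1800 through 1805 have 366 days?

Years divisible by 4 in [1800, 1805]: 1800, 1804.
Of these, 1800 is divisible by 100 but not 400, so not leap.
Leap years: 2 − 1 = 1.

1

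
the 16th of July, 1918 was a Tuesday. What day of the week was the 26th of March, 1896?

Thursday

Count forward from the earlier date (March 26, 1896) to the later (July 16, 1918):
From March 26, 1896 to March 26, 1918: 22 years, of which 4 contain a Feb 29 — 18×365 + 4×366 = 8034 days.
(1900 is not a leap year (divisible by 100 but not 400).)
March 1918: 31 − 26 = 5 days remain.
Then April (30), May (31), June (30): 30 + 31 + 30 = 91 days.
July 1–16, 1918: 16 days.
Residual: 112 days.
Total: 8146 days.
8146 mod 7 = 5, so 5 days before Tuesday is Thursday.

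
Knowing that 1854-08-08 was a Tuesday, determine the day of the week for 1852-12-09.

Thursday

Count forward from the earlier date (December 9, 1852) to the later (August 8, 1854):
December 9, 1852 → December 9, 1853: 365 days.
December 1853: 31 − 9 = 22 days remain.
Then January (31), February 1854 (28), March (31), April (30), May (31), June (30), July (31): 31 + 28 + 31 + 30 + 31 + 30 + 31 = 212 days.
August 1–8, 1854: 8 days.
Residual: 242 days.
Total: 607 days.
607 mod 7 = 5, so 5 days before Tuesday is Thursday.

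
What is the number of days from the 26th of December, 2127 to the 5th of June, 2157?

10754

From December 26, 2127 to December 26, 2156: 29 years, of which 8 contain a Feb 29 — 21×365 + 8×366 = 10593 days.
December 2156: 31 − 26 = 5 days remain.
Then January (31), February 2157 (28), March (31), April (30), May (31): 31 + 28 + 31 + 30 + 31 = 151 days.
June 1–5, 2157: 5 days.
Residual: 161 days.
Total: 10754 days.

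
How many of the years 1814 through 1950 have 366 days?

33

Years divisible by 4: 1816, 1820, …, 1948 — 34 in all.
Of these, 1900 is divisible by 100 but not 400, so not leap.
Leap years: 34 − 1 = 33.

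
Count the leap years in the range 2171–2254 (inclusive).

20

Years divisible by 4: 2172, 2176, …, 2252 — 21 in all.
Of these, 2200 is divisible by 100 but not 400, so not leap.
Leap years: 21 − 1 = 20.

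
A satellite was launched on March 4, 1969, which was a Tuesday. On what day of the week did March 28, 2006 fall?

Day-of-year of March 4, 1969: 63.
Day-of-year of March 28, 2006: 87.
1969 has 365 days, so 365 − 63 = 302 days remain in 1969.
Full years 1970–2005: 27 common + 9 leap = 27×365 + 9×366 = 13149 days.
Total: 302 + 13149 + 87 = 13538 days.
13538 is a multiple of 7, so March 28, 2006 falls on the same weekday: Tuesday.

Tuesday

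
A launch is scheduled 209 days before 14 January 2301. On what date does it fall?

19 June 2300

Count 209 days before January 14, 2301:
June 2300: 30 − 19 = 11 days remain.
Then July (31), August (31), September (30), October (31), November (30), December (31): 31 + 31 + 30 + 31 + 30 + 31 = 184 days.
January 1–14, 2301: 14 days.
Residual: 209 days.
Total: 209 days.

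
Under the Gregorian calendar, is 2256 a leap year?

2256 is a leap year.

Yes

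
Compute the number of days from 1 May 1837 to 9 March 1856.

From May 1, 1837 to May 1, 1855: 18 years, of which 4 contain a Feb 29 — 14×365 + 4×366 = 6574 days.
May 1855: 31 − 1 = 30 days remain.
Then 9 full months totalling 274 days.
March 1–9, 1856: 9 days.
Residual: 313 days.
Total: 6887 days.

6887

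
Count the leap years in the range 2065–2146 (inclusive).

Years divisible by 4: 2068, 2072, …, 2144 — 20 in all.
Of these, 2100 is divisible by 100 but not 400, so not leap.
Leap years: 20 − 1 = 19.

19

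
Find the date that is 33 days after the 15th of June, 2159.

the 18th of July, 2159

Count 33 days after June 15, 2159:
June 2159: 30 − 15 = 15 days remain.
July 1–18, 2159: 18 days.
Total: 15 + 18 = 33 days.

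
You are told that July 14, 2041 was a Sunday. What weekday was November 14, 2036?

Friday

Count forward from the earlier date (November 14, 2036) to the later (July 14, 2041):
Day-of-year of November 14, 2036: 319.
Day-of-year of July 14, 2041: 195.
2036 has 366 days, so 366 − 319 = 47 days remain in 2036.
Full years: 2037: 365; 2038: 365; 2039: 365; 2040: 366. Sum = 1461.
Total: 47 + 1461 + 195 = 1703 days.
1703 mod 7 = 2, so 2 days before Sunday is Friday.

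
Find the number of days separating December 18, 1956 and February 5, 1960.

1144

December 18, 1956 → December 18, 1957: 365 days.
December 18, 1957 → December 18, 1958: 365 days.
December 18, 1958 → December 18, 1959: 365 days.
December 1959: 31 − 18 = 13 days remain.
Then January (31): 31 days.
February 1–5, 1960: 5 days (1960 is a leap year).
Residual: 49 days.
Total: 1144 days.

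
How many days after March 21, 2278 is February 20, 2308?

Day-of-year of March 21, 2278: 80.
Day-of-year of February 20, 2308: 51.
2278 has 365 days, so 365 − 80 = 285 days remain in 2278.
Full years 2279–2307: 23 common + 6 leap = 23×365 + 6×366 = 10591 days.
Total: 285 + 10591 + 51 = 10927 days.

10927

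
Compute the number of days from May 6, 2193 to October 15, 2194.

527

Day-of-year of May 6, 2193: 126.
Day-of-year of October 15, 2194: 288.
2193 has 365 days, so 365 − 126 = 239 days remain in 2193.
Total: 239 + 288 = 527 days.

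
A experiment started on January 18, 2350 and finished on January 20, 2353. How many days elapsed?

January 18, 2350 → January 18, 2351: 365 days.
January 18, 2351 → January 18, 2352: 365 days.
January 18, 2352 → January 18, 2353: 366 days (2352 is a leap year).
Within January 2353: 20 − 18 = 2 days.
Total: 1098 days.

1098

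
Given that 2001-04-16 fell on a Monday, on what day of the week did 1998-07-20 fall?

Count forward from the earlier date (July 20, 1998) to the later (April 16, 2001):
Day-of-year of July 20, 1998: 201.
Day-of-year of April 16, 2001: 106.
1998 has 365 days, so 365 − 201 = 164 days remain in 1998.
Full years: 1999: 365; 2000: 366. Sum = 731.
Total: 164 + 731 + 106 = 1001 days.
1001 is a multiple of 7, so 1998-07-20 falls on the same weekday: Monday.

Monday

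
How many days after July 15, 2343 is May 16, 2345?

Day-of-year of July 15, 2343: 196.
Day-of-year of May 16, 2345: 136.
2343 has 365 days, so 365 − 196 = 169 days remain in 2343.
Full years: 2344: 366. Sum = 366.
Total: 169 + 366 + 136 = 671 days.

671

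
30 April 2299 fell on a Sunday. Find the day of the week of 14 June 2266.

Thursday

Count forward from the earlier date (June 14, 2266) to the later (April 30, 2299):
From June 14, 2266 to June 14, 2298: 32 years, of which 8 contain a Feb 29 — 24×365 + 8×366 = 11688 days.
June 2298: 30 − 14 = 16 days remain.
Then 9 full months totalling 274 days.
April 1–30, 2299: 30 days.
Residual: 320 days.
Total: 12008 days.
12008 mod 7 = 3, so 3 days before Sunday is Thursday.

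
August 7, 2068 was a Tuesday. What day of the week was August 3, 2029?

Friday

Count forward from the earlier date (August 3, 2029) to the later (August 7, 2068):
From August 3, 2029 to August 3, 2068: 39 years, of which 10 contain a Feb 29 — 29×365 + 10×366 = 14245 days.
Within August 2068: 7 − 3 = 4 days.
Total: 14249 days.
14249 mod 7 = 4, so 4 days before Tuesday is Friday.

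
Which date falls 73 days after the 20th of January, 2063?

the 3rd of April, 2063

Count 73 days after January 20, 2063:
January 2063: 31 − 20 = 11 days remain.
Then February 2063 (28), March (31): 28 + 31 = 59 days.
April 1–3, 2063: 3 days.
Total: 11 + 59 + 3 = 73 days.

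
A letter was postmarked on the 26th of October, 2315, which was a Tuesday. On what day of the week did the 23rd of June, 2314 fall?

Count forward from the earlier date (June 23, 2314) to the later (October 26, 2315):
June 23, 2314 → June 23, 2315: 365 days.
June 2315: 30 − 23 = 7 days remain.
Then July (31), August (31), September (30): 31 + 31 + 30 = 92 days.
October 1–26, 2315: 26 days.
Residual: 125 days.
Total: 490 days.
490 is a multiple of 7, so the 23rd of June, 2314 falls on the same weekday: Tuesday.

Tuesday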